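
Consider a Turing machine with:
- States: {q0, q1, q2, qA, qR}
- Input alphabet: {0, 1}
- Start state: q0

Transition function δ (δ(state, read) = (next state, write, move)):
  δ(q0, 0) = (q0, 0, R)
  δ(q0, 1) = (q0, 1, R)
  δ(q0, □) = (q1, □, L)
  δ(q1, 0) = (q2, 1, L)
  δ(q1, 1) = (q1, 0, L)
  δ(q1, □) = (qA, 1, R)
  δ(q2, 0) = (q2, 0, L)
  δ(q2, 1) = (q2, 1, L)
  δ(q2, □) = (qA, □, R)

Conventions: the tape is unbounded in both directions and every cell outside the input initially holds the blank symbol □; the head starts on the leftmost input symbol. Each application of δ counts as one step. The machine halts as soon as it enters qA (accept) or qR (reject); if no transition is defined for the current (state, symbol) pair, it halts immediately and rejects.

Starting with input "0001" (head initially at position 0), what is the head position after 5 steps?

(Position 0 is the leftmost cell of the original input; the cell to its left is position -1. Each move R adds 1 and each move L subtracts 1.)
Step 0: [q0]0001 (head at position 0)
Step 1: δ(q0, 0) = (q0, 0, R)  ⊢  0[q0]001 (head at position 1)
Step 2: δ(q0, 0) = (q0, 0, R)  ⊢  00[q0]01 (head at position 2)
Step 3: δ(q0, 0) = (q0, 0, R)  ⊢  000[q0]1 (head at position 3)
Step 4: δ(q0, 1) = (q0, 1, R)  ⊢  0001[q0]□ (head at position 4)
Step 5: δ(q0, □) = (q1, □, L)  ⊢  000[q1]1□ (head at position 3)
Head position after 5 steps: 3

Final answer: Position 3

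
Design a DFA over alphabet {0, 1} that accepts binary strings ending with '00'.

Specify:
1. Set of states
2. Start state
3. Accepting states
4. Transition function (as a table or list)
One valid DFA (any DFA recognizing the same language is acceptable):
States: {q0, q1, q2}
Start: q0
Accepting: {q2}
Transitions (accepting states marked with *):
State | 0 | 1 | Accepting
-------------------------
q0    | q1 | q0 |  
q1    | q2 | q0 |  
q2    | q2 | q0 | *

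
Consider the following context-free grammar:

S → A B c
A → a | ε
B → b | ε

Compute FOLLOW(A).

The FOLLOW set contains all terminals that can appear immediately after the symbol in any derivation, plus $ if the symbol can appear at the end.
A occurs in S → A B c followed by B c. Add FIRST(B) minus ε = {b}; B is nullable (B → ε), so what follows B can also follow A: the terminal c. FOLLOW(A) = {b, c}.

Final answer: {b, c}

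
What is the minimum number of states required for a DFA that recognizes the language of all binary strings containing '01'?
Language: binary strings containing '01'
Lower bound (Myhill–Nerode): the prefixes ε, 0, 01 are pairwise distinguishable:
  ε vs 01: suffix ε distinguishes them (ε is rejected, 01 is accepted)
  0 vs 01: suffix ε distinguishes them (0 is rejected, 01 is accepted)
  ε vs 0: suffix 1 distinguishes them (ε·1 = 1 is rejected, 0·1 = 01 is accepted)
So any DFA needs at least 3 states.
Upper bound: a DFA with 3 states exists (one state per class above: 'no progress', 'last symbol 0', and 'seen 01' (accepting sink)).
Minimum states: 3

Final answer: 3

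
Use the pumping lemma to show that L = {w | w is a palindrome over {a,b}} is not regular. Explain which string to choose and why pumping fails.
Language: L = {w | w is a palindrome over {a,b}} (strings that read the same forwards and backwards)
Step 1: Assume for contradiction that L is regular, with pumping length p.
Step 2: Choose s = a^p b a^p. Then s ∈ L (it reads the same forwards and backwards) and |s| ≥ p.
Step 3: Consider any decomposition s = xyz with |xy| ≤ p and |y| > 0. Since |xy| ≤ p and the first p symbols of s are all a's, y = a^k for some k with 1 ≤ k ≤ p.
Step 4: Pumping up (i = 2): xy²z = a^(p+k) b a^p. Its reverse is a^p b a^(p+k) ≠ a^(p+k) b a^p (the single b is no longer in the middle), so xy²z is not a palindrome and xy²z ∉ L.
This contradicts the pumping lemma, so L is not regular.

Final answer: Choose s = a^p b a^p. Since |xy| ≤ p, y = a^k with k ≥ 1. Then xy²z = a^(p+k) b a^p is not a palindrome, so ∉ L.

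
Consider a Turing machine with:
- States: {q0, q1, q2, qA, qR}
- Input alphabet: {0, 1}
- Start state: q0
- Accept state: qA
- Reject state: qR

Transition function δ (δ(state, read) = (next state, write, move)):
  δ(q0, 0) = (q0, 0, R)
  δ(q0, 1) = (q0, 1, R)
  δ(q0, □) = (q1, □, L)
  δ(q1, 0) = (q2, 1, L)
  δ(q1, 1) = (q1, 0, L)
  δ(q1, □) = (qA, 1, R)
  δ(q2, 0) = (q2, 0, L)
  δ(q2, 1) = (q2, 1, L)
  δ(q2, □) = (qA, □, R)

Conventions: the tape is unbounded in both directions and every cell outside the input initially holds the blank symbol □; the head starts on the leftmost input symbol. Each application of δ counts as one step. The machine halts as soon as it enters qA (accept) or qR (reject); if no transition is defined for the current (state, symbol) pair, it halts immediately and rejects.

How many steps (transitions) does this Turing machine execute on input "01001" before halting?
Step 0: [q0]01001 (head at position 0)
Step 1: δ(q0, 0) = (q0, 0, R)  ⊢  0[q0]1001 (head at position 1)
Step 2: δ(q0, 1) = (q0, 1, R)  ⊢  01[q0]001 (head at position 2)
Step 3: δ(q0, 0) = (q0, 0, R)  ⊢  010[q0]01 (head at position 3)
Step 4: δ(q0, 0) = (q0, 0, R)  ⊢  0100[q0]1 (head at position 4)
Step 5: δ(q0, 1) = (q0, 1, R)  ⊢  01001[q0]□ (head at position 5)
Step 6: δ(q0, □) = (q1, □, L)  ⊢  0100[q1]1□ (head at position 4)
Step 7: δ(q1, 1) = (q1, 0, L)  ⊢  010[q1]00□ (head at position 3)
Step 8: δ(q1, 0) = (q2, 1, L)  ⊢  01[q2]010□ (head at position 2)
Step 9: δ(q2, 0) = (q2, 0, L)  ⊢  0[q2]1010□ (head at position 1)
Step 10: δ(q2, 1) = (q2, 1, L)  ⊢  [q2]01010□ (head at position 0)
Step 11: δ(q2, 0) = (q2, 0, L)  ⊢  [q2]□01010□ (head at position -1)
Step 12: δ(q2, □) = (qA, □, R)  ⊢  □[qA]01010□ (head at position 0)
The machine is in qA, so it halts and accepts.
Number of transitions executed: 12.

Final answer: 12 steps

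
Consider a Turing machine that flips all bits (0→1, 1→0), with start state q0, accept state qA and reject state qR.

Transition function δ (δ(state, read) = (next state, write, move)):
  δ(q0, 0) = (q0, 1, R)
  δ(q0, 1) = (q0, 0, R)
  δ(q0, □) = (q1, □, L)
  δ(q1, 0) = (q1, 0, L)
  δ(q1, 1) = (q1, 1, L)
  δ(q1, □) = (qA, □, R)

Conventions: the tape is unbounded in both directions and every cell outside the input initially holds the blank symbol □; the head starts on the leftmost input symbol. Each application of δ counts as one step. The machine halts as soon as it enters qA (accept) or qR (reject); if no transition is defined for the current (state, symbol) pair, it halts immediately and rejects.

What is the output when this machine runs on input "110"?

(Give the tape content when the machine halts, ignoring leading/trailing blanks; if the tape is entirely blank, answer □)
Step 0: [q0]110 (head at position 0)
Step 1: δ(q0, 1) = (q0, 0, R)  ⊢  0[q0]10 (head at position 1)
Step 2: δ(q0, 1) = (q0, 0, R)  ⊢  00[q0]0 (head at position 2)
Step 3: δ(q0, 0) = (q0, 1, R)  ⊢  001[q0]□ (head at position 3)
Step 4: δ(q0, □) = (q1, □, L)  ⊢  00[q1]1□ (head at position 2)
Step 5: δ(q1, 1) = (q1, 1, L)  ⊢  0[q1]01□ (head at position 1)
Step 6: δ(q1, 0) = (q1, 0, L)  ⊢  [q1]001□ (head at position 0)
Step 7: δ(q1, 0) = (q1, 0, L)  ⊢  [q1]□001□ (head at position -1)
Step 8: δ(q1, □) = (qA, □, R)  ⊢  □[qA]001□ (head at position 0)
The machine is in qA, so it halts and accepts.
Tape content when halted (ignoring surrounding blanks): 001

Final answer: Output: 001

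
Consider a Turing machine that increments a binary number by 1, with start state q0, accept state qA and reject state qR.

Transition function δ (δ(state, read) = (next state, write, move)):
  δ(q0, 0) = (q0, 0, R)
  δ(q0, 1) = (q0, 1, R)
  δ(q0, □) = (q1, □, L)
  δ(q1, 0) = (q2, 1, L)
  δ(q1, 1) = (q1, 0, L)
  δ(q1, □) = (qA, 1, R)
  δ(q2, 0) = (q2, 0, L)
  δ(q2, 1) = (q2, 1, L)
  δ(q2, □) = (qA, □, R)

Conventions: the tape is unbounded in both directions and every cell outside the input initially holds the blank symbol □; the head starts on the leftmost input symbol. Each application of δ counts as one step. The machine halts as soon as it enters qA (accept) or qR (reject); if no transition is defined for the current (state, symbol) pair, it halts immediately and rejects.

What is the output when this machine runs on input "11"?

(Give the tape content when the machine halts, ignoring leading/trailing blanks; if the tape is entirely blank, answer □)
Step 0: [q0]11 (head at position 0)
Step 1: δ(q0, 1) = (q0, 1, R)  ⊢  1[q0]1 (head at position 1)
Step 2: δ(q0, 1) = (q0, 1, R)  ⊢  11[q0]□ (head at position 2)
Step 3: δ(q0, □) = (q1, □, L)  ⊢  1[q1]1□ (head at position 1)
Step 4: δ(q1, 1) = (q1, 0, L)  ⊢  [q1]10□ (head at position 0)
Step 5: δ(q1, 1) = (q1, 0, L)  ⊢  [q1]□00□ (head at position -1)
Step 6: δ(q1, □) = (qA, 1, R)  ⊢  1[qA]00□ (head at position 0)
The machine is in qA, so it halts and accepts.
Tape content when halted (ignoring surrounding blanks): 100

Final answer: Output: 100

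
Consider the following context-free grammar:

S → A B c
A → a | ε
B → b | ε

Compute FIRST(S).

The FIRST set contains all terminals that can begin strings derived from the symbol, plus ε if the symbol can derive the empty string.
FIRST(A) = {a, ε} (A → a | ε) and FIRST(B) = {b, ε} (B → b | ε).
For S → A B c: add FIRST(A) minus ε = {a}; A is nullable, so also add FIRST(B) minus ε = {b}; B is nullable too, so also add FIRST(c) = {c}. The terminal c is never erased, so S is not nullable and ε is not included.
FIRST(S) = {a, b, c}.

Final answer: {a, b, c}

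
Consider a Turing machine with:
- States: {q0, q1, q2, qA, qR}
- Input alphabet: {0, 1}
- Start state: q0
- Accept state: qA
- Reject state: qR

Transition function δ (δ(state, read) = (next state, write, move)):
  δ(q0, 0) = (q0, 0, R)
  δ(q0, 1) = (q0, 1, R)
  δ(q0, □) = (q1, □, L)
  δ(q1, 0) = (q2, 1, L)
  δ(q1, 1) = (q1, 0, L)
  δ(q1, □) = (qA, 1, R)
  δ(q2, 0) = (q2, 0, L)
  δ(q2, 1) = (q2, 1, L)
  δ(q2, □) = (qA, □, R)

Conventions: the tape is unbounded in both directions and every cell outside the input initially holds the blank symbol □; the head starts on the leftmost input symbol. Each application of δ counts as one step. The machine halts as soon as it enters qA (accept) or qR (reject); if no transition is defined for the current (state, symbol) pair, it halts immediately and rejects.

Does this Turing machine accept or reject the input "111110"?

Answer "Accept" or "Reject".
Step 0: [q0]111110 (head at position 0)
Step 1: δ(q0, 1) = (q0, 1, R)  ⊢  1[q0]11110 (head at position 1)
Step 2: δ(q0, 1) = (q0, 1, R)  ⊢  11[q0]1110 (head at position 2)
Step 3: δ(q0, 1) = (q0, 1, R)  ⊢  111[q0]110 (head at position 3)
Step 4: δ(q0, 1) = (q0, 1, R)  ⊢  1111[q0]10 (head at position 4)
Step 5: δ(q0, 1) = (q0, 1, R)  ⊢  11111[q0]0 (head at position 5)
Step 6: δ(q0, 0) = (q0, 0, R)  ⊢  111110[q0]□ (head at position 6)
Step 7: δ(q0, □) = (q1, □, L)  ⊢  11111[q1]0□ (head at position 5)
Step 8: δ(q1, 0) = (q2, 1, L)  ⊢  1111[q2]11□ (head at position 4)
Step 9: δ(q2, 1) = (q2, 1, L)  ⊢  111[q2]111□ (head at position 3)
Step 10: δ(q2, 1) = (q2, 1, L)  ⊢  11[q2]1111□ (head at position 2)
Step 11: δ(q2, 1) = (q2, 1, L)  ⊢  1[q2]11111□ (head at position 1)
Step 12: δ(q2, 1) = (q2, 1, L)  ⊢  [q2]111111□ (head at position 0)
Step 13: δ(q2, 1) = (q2, 1, L)  ⊢  [q2]□111111□ (head at position -1)
Step 14: δ(q2, □) = (qA, □, R)  ⊢  □[qA]111111□ (head at position 0)
The machine is in qA, so it halts and accepts.

Final answer: Accept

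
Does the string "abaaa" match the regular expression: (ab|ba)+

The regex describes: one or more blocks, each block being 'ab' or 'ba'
No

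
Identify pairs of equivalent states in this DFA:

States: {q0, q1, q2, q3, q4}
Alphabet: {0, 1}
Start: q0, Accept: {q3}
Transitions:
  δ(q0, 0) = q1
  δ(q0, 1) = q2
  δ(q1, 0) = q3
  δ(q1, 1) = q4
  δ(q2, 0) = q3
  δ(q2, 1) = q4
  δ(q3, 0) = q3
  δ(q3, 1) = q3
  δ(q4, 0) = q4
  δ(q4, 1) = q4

Using the table-filling algorithm:
Round 0 – mark pairs where exactly one state is accepting: (q0,q3), (q1,q3), (q2,q3), (q3,q4)
Round 1 – newly marked: (q0,q1) [on 0: q1 vs q3, already marked]; (q0,q2) [on 0: q1 vs q3, already marked]; (q1,q4) [on 0: q3 vs q4, already marked]; (q2,q4) [on 0: q3 vs q4, already marked]
Round 2 – newly marked: (q0,q4) [on 0: q1 vs q4, already marked]
No further pairs can be marked.
(q1, q2) unmarked: δ(q1,0)=q3, δ(q2,0)=q3; δ(q1,1)=q4, δ(q2,1)=q4 → equivalent
Equivalent pairs: (q1, q2)

Final answer: Equivalent pairs: (q1, q2)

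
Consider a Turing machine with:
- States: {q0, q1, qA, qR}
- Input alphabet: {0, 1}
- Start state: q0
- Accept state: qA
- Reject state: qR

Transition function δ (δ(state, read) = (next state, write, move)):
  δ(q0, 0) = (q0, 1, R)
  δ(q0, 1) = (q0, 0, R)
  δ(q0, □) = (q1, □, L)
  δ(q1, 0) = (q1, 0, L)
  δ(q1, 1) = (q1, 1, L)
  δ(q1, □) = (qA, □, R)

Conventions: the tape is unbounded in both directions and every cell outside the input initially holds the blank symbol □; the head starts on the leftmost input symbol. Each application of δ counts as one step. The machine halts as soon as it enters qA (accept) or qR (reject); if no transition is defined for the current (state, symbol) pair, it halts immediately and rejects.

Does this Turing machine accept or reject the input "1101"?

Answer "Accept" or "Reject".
Step 0: [q0]1101 (head at position 0)
Step 1: δ(q0, 1) = (q0, 0, R)  ⊢  0[q0]101 (head at position 1)
Step 2: δ(q0, 1) = (q0, 0, R)  ⊢  00[q0]01 (head at position 2)
Step 3: δ(q0, 0) = (q0, 1, R)  ⊢  001[q0]1 (head at position 3)
Step 4: δ(q0, 1) = (q0, 0, R)  ⊢  0010[q0]□ (head at position 4)
Step 5: δ(q0, □) = (q1, □, L)  ⊢  001[q1]0□ (head at position 3)
Step 6: δ(q1, 0) = (q1, 0, L)  ⊢  00[q1]10□ (head at position 2)
Step 7: δ(q1, 1) = (q1, 1, L)  ⊢  0[q1]010□ (head at position 1)
Step 8: δ(q1, 0) = (q1, 0, L)  ⊢  [q1]0010□ (head at position 0)
Step 9: δ(q1, 0) = (q1, 0, L)  ⊢  [q1]□0010□ (head at position -1)
Step 10: δ(q1, □) = (qA, □, R)  ⊢  □[qA]0010□ (head at position 0)
The machine is in qA, so it halts and accepts.

Final answer: Accept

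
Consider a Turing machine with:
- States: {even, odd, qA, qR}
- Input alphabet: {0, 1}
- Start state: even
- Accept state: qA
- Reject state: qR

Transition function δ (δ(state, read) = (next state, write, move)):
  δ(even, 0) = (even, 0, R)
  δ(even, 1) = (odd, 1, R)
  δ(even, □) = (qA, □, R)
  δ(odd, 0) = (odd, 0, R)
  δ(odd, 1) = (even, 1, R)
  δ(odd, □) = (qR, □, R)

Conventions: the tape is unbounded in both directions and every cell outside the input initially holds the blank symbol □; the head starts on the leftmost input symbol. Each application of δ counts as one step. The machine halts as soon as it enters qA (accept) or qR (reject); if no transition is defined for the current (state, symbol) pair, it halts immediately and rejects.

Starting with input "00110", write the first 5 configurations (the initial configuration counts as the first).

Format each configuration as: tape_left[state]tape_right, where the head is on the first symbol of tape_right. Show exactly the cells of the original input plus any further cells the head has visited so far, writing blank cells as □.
Step 0: [even]00110 (head at position 0)
Step 1: δ(even, 0) = (even, 0, R)  ⊢  0[even]0110 (head at position 1)
Step 2: δ(even, 0) = (even, 0, R)  ⊢  00[even]110 (head at position 2)
Step 3: δ(even, 1) = (odd, 1, R)  ⊢  001[odd]10 (head at position 3)
Step 4: δ(odd, 1) = (even, 1, R)  ⊢  0011[even]0 (head at position 4)

Final answer: [even]00110 ⊢ 0[even]0110 ⊢ 00[even]110 ⊢ 001[odd]10 ⊢ 0011[even]0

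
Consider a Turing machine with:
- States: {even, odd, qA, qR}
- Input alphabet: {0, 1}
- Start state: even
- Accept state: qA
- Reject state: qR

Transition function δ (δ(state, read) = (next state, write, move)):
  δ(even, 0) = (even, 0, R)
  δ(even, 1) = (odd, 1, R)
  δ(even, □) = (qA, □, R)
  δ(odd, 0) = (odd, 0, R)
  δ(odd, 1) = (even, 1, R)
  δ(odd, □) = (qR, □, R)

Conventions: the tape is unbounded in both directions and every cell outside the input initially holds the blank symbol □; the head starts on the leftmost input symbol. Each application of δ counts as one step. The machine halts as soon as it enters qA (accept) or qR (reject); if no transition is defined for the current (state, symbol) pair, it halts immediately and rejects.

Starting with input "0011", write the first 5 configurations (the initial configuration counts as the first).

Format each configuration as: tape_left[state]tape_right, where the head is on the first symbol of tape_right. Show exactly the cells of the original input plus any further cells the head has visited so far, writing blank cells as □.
Step 0: [even]0011 (head at position 0)
Step 1: δ(even, 0) = (even, 0, R)  ⊢  0[even]011 (head at position 1)
Step 2: δ(even, 0) = (even, 0, R)  ⊢  00[even]11 (head at position 2)
Step 3: δ(even, 1) = (odd, 1, R)  ⊢  001[odd]1 (head at position 3)
Step 4: δ(odd, 1) = (even, 1, R)  ⊢  0011[even]□ (head at position 4)

Final answer: [even]0011 ⊢ 0[even]011 ⊢ 00[even]11 ⊢ 001[odd]1 ⊢ 0011[even]□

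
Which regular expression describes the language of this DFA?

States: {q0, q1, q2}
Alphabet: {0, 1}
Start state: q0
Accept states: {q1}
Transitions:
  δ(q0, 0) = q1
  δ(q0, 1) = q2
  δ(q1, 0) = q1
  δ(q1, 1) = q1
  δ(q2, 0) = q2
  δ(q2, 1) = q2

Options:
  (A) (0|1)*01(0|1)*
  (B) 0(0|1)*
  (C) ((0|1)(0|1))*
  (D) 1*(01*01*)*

Testing sample strings against the DFA:
  '0011' -> accepted
  '011' -> accepted
  '11011' -> rejected
  '1001' -> rejected
Checking each option for a counterexample:
  (A) (0|1)*01(0|1)*: '0' is accepted by the DFA but does not match the regex → eliminated
  (B) 0(0|1)*: agrees with the DFA on all strings of length ≤ 4
  (C) ((0|1)(0|1))*: ε is rejected by the DFA but matches the regex → eliminated
  (D) 1*(01*01*)*: ε is rejected by the DFA but matches the regex → eliminated
Only (B) 0(0|1)* is consistent with the DFA.

Final answer: (B) 0(0|1)*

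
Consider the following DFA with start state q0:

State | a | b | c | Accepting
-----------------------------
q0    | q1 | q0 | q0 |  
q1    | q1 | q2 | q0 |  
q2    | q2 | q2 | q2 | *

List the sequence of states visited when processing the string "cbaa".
q0 → q0 → q0 → q1 → q1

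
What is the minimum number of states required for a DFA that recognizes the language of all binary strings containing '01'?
Language: binary strings containing '01'
Lower bound (Myhill–Nerode): the prefixes ε, 0, 01 are pairwise distinguishable:
  ε vs 01: suffix ε distinguishes them (ε is rejected, 01 is accepted)
  0 vs 01: suffix ε distinguishes them (0 is rejected, 01 is accepted)
  ε vs 0: suffix 1 distinguishes them (ε·1 = 1 is rejected, 0·1 = 01 is accepted)
So any DFA needs at least 3 states.
Upper bound: a DFA with 3 states exists (one state per class above: 'no progress', 'last symbol 0', and 'seen 01' (accepting sink)).
Minimum states: 3

Final answer: 3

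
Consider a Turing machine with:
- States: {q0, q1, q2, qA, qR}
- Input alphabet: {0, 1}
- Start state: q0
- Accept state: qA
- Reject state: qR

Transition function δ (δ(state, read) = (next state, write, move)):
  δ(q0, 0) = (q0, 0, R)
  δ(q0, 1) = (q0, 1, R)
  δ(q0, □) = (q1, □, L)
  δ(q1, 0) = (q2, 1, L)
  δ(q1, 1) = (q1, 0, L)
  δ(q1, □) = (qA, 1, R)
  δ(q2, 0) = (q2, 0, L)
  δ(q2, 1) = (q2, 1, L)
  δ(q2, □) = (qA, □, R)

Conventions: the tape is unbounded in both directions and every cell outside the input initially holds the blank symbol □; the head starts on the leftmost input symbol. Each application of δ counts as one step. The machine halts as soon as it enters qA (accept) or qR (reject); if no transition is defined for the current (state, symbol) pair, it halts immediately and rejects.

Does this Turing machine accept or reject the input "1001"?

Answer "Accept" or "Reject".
Step 0: [q0]1001 (head at position 0)
Step 1: δ(q0, 1) = (q0, 1, R)  ⊢  1[q0]001 (head at position 1)
Step 2: δ(q0, 0) = (q0, 0, R)  ⊢  10[q0]01 (head at position 2)
Step 3: δ(q0, 0) = (q0, 0, R)  ⊢  100[q0]1 (head at position 3)
Step 4: δ(q0, 1) = (q0, 1, R)  ⊢  1001[q0]□ (head at position 4)
Step 5: δ(q0, □) = (q1, □, L)  ⊢  100[q1]1□ (head at position 3)
Step 6: δ(q1, 1) = (q1, 0, L)  ⊢  10[q1]00□ (head at position 2)
Step 7: δ(q1, 0) = (q2, 1, L)  ⊢  1[q2]010□ (head at position 1)
Step 8: δ(q2, 0) = (q2, 0, L)  ⊢  [q2]1010□ (head at position 0)
Step 9: δ(q2, 1) = (q2, 1, L)  ⊢  [q2]□1010□ (head at position -1)
Step 10: δ(q2, □) = (qA, □, R)  ⊢  □[qA]1010□ (head at position 0)
The machine is in qA, so it halts and accepts.

Final answer: Accept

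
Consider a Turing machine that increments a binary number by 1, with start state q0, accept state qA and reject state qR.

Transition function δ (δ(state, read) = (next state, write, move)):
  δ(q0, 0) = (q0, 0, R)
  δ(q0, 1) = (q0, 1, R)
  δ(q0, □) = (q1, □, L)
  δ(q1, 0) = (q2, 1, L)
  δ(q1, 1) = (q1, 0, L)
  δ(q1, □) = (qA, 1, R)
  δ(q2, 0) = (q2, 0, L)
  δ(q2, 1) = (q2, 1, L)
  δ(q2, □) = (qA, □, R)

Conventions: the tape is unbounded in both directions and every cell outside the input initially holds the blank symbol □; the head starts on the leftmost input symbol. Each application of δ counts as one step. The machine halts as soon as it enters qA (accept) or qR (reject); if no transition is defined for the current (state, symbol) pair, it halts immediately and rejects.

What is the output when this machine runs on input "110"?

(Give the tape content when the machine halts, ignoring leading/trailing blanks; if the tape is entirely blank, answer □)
Step 0: [q0]110 (head at position 0)
Step 1: δ(q0, 1) = (q0, 1, R)  ⊢  1[q0]10 (head at position 1)
Step 2: δ(q0, 1) = (q0, 1, R)  ⊢  11[q0]0 (head at position 2)
Step 3: δ(q0, 0) = (q0, 0, R)  ⊢  110[q0]□ (head at position 3)
Step 4: δ(q0, □) = (q1, □, L)  ⊢  11[q1]0□ (head at position 2)
Step 5: δ(q1, 0) = (q2, 1, L)  ⊢  1[q2]11□ (head at position 1)
Step 6: δ(q2, 1) = (q2, 1, L)  ⊢  [q2]111□ (head at position 0)
Step 7: δ(q2, 1) = (q2, 1, L)  ⊢  [q2]□111□ (head at position -1)
Step 8: δ(q2, □) = (qA, □, R)  ⊢  □[qA]111□ (head at position 0)
The machine is in qA, so it halts and accepts.
Tape content when halted (ignoring surrounding blanks): 111

Final answer: Output: 111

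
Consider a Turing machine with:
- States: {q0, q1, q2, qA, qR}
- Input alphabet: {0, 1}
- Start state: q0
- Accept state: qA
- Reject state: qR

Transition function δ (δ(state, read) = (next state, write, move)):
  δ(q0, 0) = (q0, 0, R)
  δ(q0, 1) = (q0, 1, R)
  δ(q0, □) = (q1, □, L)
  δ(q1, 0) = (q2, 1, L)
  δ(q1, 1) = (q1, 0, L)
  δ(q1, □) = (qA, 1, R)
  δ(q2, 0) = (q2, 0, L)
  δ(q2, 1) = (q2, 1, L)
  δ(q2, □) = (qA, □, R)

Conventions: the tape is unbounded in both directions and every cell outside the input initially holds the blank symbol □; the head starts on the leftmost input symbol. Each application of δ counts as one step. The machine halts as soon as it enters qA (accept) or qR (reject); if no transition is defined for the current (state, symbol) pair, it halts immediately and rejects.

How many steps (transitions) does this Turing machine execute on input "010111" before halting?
Step 0: [q0]010111 (head at position 0)
Step 1: δ(q0, 0) = (q0, 0, R)  ⊢  0[q0]10111 (head at position 1)
Step 2: δ(q0, 1) = (q0, 1, R)  ⊢  01[q0]0111 (head at position 2)
Step 3: δ(q0, 0) = (q0, 0, R)  ⊢  010[q0]111 (head at position 3)
Step 4: δ(q0, 1) = (q0, 1, R)  ⊢  0101[q0]11 (head at position 4)
Step 5: δ(q0, 1) = (q0, 1, R)  ⊢  01011[q0]1 (head at position 5)
Step 6: δ(q0, 1) = (q0, 1, R)  ⊢  010111[q0]□ (head at position 6)
Step 7: δ(q0, □) = (q1, □, L)  ⊢  01011[q1]1□ (head at position 5)
Step 8: δ(q1, 1) = (q1, 0, L)  ⊢  0101[q1]10□ (head at position 4)
Step 9: δ(q1, 1) = (q1, 0, L)  ⊢  010[q1]100□ (head at position 3)
Step 10: δ(q1, 1) = (q1, 0, L)  ⊢  01[q1]0000□ (head at position 2)
Step 11: δ(q1, 0) = (q2, 1, L)  ⊢  0[q2]11000□ (head at position 1)
Step 12: δ(q2, 1) = (q2, 1, L)  ⊢  [q2]011000□ (head at position 0)
Step 13: δ(q2, 0) = (q2, 0, L)  ⊢  [q2]□011000□ (head at position -1)
Step 14: δ(q2, □) = (qA, □, R)  ⊢  □[qA]011000□ (head at position 0)
The machine is in qA, so it halts and accepts.
Number of transitions executed: 14.

Final answer: 14 steps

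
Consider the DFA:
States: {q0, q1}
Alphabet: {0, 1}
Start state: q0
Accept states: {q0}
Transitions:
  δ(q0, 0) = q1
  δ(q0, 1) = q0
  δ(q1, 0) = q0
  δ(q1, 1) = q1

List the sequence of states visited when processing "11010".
Starting at q0
Read '1': q0 -> q0
Read '1': q0 -> q0
Read '0': q0 -> q1
Read '1': q1 -> q1
Read '0': q1 -> q0

Final answer: q0 -> q0 -> q0 -> q1 -> q1 -> q0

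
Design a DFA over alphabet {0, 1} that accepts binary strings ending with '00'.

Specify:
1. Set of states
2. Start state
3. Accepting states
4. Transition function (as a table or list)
One valid DFA (any DFA recognizing the same language is acceptable):
States: {q0, q1, q2}
Start: q0
Accepting: {q2}
Transitions (accepting states marked with *):
State | 0 | 1 | Accepting
-------------------------
q0    | q1 | q0 |  
q1    | q2 | q0 |  
q2    | q2 | q0 | *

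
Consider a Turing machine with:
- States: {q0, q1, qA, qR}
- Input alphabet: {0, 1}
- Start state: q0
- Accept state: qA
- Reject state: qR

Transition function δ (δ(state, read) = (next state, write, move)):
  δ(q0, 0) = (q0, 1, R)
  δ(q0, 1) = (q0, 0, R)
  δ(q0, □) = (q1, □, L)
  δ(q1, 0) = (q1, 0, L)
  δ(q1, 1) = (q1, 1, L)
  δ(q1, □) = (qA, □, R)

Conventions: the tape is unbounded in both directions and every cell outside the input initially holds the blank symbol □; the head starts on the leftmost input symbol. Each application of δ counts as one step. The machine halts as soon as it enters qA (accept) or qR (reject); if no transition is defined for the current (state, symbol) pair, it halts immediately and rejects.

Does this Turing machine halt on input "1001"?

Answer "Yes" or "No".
Step 0: [q0]1001 (head at position 0)
Step 1: δ(q0, 1) = (q0, 0, R)  ⊢  0[q0]001 (head at position 1)
Step 2: δ(q0, 0) = (q0, 1, R)  ⊢  01[q0]01 (head at position 2)
Step 3: δ(q0, 0) = (q0, 1, R)  ⊢  011[q0]1 (head at position 3)
Step 4: δ(q0, 1) = (q0, 0, R)  ⊢  0110[q0]□ (head at position 4)
Step 5: δ(q0, □) = (q1, □, L)  ⊢  011[q1]0□ (head at position 3)
Step 6: δ(q1, 0) = (q1, 0, L)  ⊢  01[q1]10□ (head at position 2)
Step 7: δ(q1, 1) = (q1, 1, L)  ⊢  0[q1]110□ (head at position 1)
Step 8: δ(q1, 1) = (q1, 1, L)  ⊢  [q1]0110□ (head at position 0)
Step 9: δ(q1, 0) = (q1, 0, L)  ⊢  [q1]□0110□ (head at position -1)
Step 10: δ(q1, □) = (qA, □, R)  ⊢  □[qA]0110□ (head at position 0)
The machine is in qA, so it halts and accepts.
It halts after 10 steps.

Final answer: Yes - halts after 10 steps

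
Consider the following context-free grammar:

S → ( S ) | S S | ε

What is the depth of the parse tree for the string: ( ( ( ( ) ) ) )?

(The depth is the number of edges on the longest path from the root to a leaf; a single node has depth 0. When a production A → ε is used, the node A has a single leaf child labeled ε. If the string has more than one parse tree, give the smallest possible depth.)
The string is 4 nested pairs. The shallowest parse tree applies S → ( S ) 4 times (one node per nested pair, each a child of the previous) and then S → ε in the middle.
S nodes at depths 0..4, ε leaf at depth 5; parentheses leaves are at depths 1..4.
(Using S → S S with an S → ε child anywhere only adds levels, so it cannot give a shallower tree.)
Depth = 5.

Final answer: 5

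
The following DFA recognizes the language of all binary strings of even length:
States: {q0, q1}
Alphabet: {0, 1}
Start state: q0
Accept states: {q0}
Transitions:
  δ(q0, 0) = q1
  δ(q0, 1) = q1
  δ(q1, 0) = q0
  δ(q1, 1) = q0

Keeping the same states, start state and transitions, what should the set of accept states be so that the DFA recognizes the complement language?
The DFA is complete (every state has a transition on every symbol), so the complement
is recognized by the same DFA with accepting and non-accepting states swapped.
Original accept states: {q0}
Complement accept states = All states - Original accept states
= {q0, q1} - {q0}
= {q1}
Complement language: strings of ODD length

Final answer: {q1}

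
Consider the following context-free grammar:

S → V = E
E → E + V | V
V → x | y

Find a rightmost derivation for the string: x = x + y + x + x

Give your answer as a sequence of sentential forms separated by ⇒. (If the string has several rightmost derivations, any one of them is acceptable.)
Start with S.
Step 1: the rightmost non-terminal is S; apply S → V = E:  V = E
Step 2: the rightmost non-terminal is E; apply E → E + V:  V = E + V
Step 3: the rightmost non-terminal is V; apply V → x:  V = E + x
Step 4: the rightmost non-terminal is E; apply E → E + V:  V = E + V + x
Step 5: the rightmost non-terminal is V; apply V → x:  V = E + x + x
Step 6: the rightmost non-terminal is E; apply E → E + V:  V = E + V + x + x
Step 7: the rightmost non-terminal is V; apply V → y:  V = E + y + x + x
Step 8: the rightmost non-terminal is E; apply E → V:  V = V + y + x + x
Step 9: the rightmost non-terminal is V; apply V → x:  V = x + y + x + x
Step 10: the rightmost non-terminal is V; apply V → x:  x = x + y + x + x

Final answer: S ⇒ V = E ⇒ V = E + V ⇒ V = E + x ⇒ V = E + V + x ⇒ V = E + x + x ⇒ V = E + V + x + x ⇒ V = E + y + x + x ⇒ V = V + y + x + x ⇒ V = x + y + x + x ⇒ x = x + y + x + x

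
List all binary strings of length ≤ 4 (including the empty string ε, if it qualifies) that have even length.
Checking every binary string of length 0 to 4:
  Length 0: accepted: ε | rejected: (none)
  Length 1: accepted: (none) | rejected: 0, 1
  Length 2: accepted: 00, 01, 10, 11 | rejected: (none)
  Length 3: accepted: (none) | rejected: 000, 001, 010, 011, 100, 101, 110, 111
  Length 4: accepted: 0000, 0001, 0010, 0011, 0100, 0101, 0110, 0111, 1000, 1001, 1010, 1011, 1100, 1101, 1110, 1111 | rejected: (none)
Total: 21 string(s).

Final answer: ε, 00, 01, 10, 11, 0000, 0001, 0010, 0011, 0100, 0101, 0110, 0111, 1000, 1001, 1010, 1011, 1100, 1101, 1110, 1111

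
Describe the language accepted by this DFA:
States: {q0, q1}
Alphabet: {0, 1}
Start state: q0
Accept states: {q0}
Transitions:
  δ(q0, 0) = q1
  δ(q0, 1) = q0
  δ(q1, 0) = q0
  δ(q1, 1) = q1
Analyzing the DFA structure:
Start state: q0
Accept states: {q0}
Interpreting what each state remembers (checking against the transitions):
  q0: an even number of 0s has been read so far
  q1: an odd number of 0s has been read so far
  δ(q0, 0): in q0 (an even number of 0s has been read so far), after reading 0 we have: an odd number of 0s has been read so far → q1
  δ(q0, 1): in q0 (an even number of 0s has been read so far), after reading 1 we have: an even number of 0s has been read so far → q0
  δ(q1, 0): in q1 (an odd number of 0s has been read so far), after reading 0 we have: an even number of 0s has been read so far → q0
  δ(q1, 1): in q1 (an odd number of 0s has been read so far), after reading 1 we have: an odd number of 0s has been read so far → q1
A string is accepted iff it ends in {q0}, i.e. an even number of 0s has been read so far.
Language: All binary strings with an even number of 0s

Final answer: All binary strings with an even number of 0s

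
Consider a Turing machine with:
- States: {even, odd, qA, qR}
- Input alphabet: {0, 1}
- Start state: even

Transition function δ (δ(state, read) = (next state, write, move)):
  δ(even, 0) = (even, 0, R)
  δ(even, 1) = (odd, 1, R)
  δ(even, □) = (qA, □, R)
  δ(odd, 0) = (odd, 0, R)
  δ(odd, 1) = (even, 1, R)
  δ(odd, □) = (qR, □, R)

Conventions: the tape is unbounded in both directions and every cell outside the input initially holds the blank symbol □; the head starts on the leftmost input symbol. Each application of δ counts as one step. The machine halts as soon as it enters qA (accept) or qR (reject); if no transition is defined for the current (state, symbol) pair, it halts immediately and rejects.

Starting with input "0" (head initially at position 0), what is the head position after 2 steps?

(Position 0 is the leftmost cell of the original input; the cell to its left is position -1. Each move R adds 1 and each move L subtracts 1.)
Step 0: [even]0 (head at position 0)
Step 1: δ(even, 0) = (even, 0, R)  ⊢  0[even]□ (head at position 1)
Step 2: δ(even, □) = (qA, □, R)  ⊢  0□[qA]□ (head at position 2)
Head position after 2 steps: 2

Final answer: Position 2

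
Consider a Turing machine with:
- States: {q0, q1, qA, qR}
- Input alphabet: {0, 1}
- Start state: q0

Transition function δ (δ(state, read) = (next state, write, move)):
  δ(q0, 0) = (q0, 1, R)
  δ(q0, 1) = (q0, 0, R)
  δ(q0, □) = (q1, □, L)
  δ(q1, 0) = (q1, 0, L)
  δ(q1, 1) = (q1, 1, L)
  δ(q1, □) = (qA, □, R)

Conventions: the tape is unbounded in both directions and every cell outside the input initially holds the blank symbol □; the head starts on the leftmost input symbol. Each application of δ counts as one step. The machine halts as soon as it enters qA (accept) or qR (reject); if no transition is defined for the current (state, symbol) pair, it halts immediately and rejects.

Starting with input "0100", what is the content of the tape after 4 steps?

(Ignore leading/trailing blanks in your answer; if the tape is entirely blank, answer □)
Step 0: [q0]0100 (head at position 0)
Step 1: δ(q0, 0) = (q0, 1, R)  ⊢  1[q0]100 (head at position 1)
Step 2: δ(q0, 1) = (q0, 0, R)  ⊢  10[q0]00 (head at position 2)
Step 3: δ(q0, 0) = (q0, 1, R)  ⊢  101[q0]0 (head at position 3)
Step 4: δ(q0, 0) = (q0, 1, R)  ⊢  1011[q0]□ (head at position 4)
Tape after 4 steps (ignoring surrounding blanks): 1011

Final answer: Tape: 1011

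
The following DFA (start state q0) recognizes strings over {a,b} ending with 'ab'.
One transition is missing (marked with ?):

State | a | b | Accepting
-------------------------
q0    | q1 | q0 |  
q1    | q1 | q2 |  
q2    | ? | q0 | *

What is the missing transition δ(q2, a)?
q1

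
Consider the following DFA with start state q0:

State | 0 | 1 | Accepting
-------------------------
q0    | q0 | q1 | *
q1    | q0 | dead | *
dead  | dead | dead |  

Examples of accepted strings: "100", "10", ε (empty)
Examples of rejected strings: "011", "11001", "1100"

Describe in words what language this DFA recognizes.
binary strings with no two consecutive 1s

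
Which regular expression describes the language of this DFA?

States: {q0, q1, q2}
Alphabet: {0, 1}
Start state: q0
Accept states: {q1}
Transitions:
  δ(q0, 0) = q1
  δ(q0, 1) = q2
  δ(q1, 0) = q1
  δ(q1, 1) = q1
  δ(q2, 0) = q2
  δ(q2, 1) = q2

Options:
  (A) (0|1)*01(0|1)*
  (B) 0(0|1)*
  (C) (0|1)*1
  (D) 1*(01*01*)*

Testing sample strings against the DFA:
  '01011' -> accepted
  '010' -> accepted
  '01' -> accepted
  '11011' -> rejected
Checking each option for a counterexample:
  (A) (0|1)*01(0|1)*: '0' is accepted by the DFA but does not match the regex → eliminated
  (B) 0(0|1)*: agrees with the DFA on all strings of length ≤ 4
  (C) (0|1)*1: '0' is accepted by the DFA but does not match the regex → eliminated
  (D) 1*(01*01*)*: ε is rejected by the DFA but matches the regex → eliminated
Only (B) 0(0|1)* is consistent with the DFA.

Final answer: (B) 0(0|1)*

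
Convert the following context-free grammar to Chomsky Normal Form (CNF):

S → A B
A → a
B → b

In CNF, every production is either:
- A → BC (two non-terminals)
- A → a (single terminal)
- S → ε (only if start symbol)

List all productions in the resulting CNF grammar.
The grammar has no ε-productions or unit productions to eliminate.
S → A B is already in CNF (two non-terminals) – keep it.
A → a is already in CNF (single terminal) – keep it.
B → b is already in CNF (single terminal) – keep it.
Resulting CNF grammar (3 productions): A → a; B → b; S → A B

Final answer: A → a; B → b; S → A B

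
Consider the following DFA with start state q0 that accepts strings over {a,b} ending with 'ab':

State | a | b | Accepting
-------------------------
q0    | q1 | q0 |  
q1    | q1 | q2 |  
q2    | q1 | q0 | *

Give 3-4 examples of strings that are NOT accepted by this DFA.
Any strings that end in a non-accepting state work; for example:
"ba": q0 → q0 → q1; q1 is not accepting → rejected
"bb": q0 → q0 → q0; q0 is not accepting → rejected
"bba": q0 → q0 → q0 → q1; q1 is not accepting → rejected
"abbb": q0 → q1 → q2 → q0 → q0; q0 is not accepting → rejected

Final answer: "ba", "bb", "bba", "abbb"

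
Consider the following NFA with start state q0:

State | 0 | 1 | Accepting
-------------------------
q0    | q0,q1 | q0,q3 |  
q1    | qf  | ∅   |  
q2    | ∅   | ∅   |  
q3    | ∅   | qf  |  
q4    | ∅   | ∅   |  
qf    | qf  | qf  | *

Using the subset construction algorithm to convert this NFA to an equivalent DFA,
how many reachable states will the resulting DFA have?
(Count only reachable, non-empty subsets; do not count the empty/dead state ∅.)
Start subset: {q0}
{q0}: on 0 → {q0, q1}, on 1 → {q0, q3}
{q0, q1}: on 0 → {q0, q1, qf}, on 1 → {q0, q3}
{q0, q3}: on 0 → {q0, q1}, on 1 → {q0, q3, qf}
{q0, q1, qf}: on 0 → {q0, q1, qf}, on 1 → {q0, q3, qf}
{q0, q3, qf}: on 0 → {q0, q1, qf}, on 1 → {q0, q3, qf}
Reachable non-empty subsets: {q0}, {q0, q1}, {q0, q3}, {q0, q1, qf}, {q0, q3, qf} — 5 in total.

Final answer: 5 states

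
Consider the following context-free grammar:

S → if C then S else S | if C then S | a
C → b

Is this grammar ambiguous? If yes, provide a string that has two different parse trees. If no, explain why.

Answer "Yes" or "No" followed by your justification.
The 'dangling else' can attach to either if. Two leftmost derivations of  if b then if b then a else a:
  (1) S ⇒ if C then S else S ⇒ if b then S else S ⇒ if b then if C then S else S ⇒ if b then if b then S else S ⇒ if b then if b then a else S ⇒ if b then if b then a else a   (else belongs to the outer if)
  (2) S ⇒ if C then S ⇒ if b then S ⇒ if b then if C then S else S ⇒ if b then if b then S else S ⇒ if b then if b then a else S ⇒ if b then if b then a else a   (else belongs to the inner if)
Two distinct parse trees for the same string, so the grammar is ambiguous.

Final answer: Yes - the string 'if b then if b then a else a' has two distinct leftmost derivations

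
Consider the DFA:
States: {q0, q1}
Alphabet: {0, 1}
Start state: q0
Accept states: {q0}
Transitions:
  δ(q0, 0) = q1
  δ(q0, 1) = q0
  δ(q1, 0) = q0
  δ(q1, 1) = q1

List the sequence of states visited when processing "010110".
Starting at q0
Read '0': q0 -> q1
Read '1': q1 -> q1
Read '0': q1 -> q0
Read '1': q0 -> q0
Read '1': q0 -> q0
Read '0': q0 -> q1

Final answer: q0 -> q1 -> q1 -> q0 -> q0 -> q0 -> q1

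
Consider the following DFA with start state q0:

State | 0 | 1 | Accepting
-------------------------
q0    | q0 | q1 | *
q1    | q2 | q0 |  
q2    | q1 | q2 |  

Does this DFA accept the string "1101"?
Start in q0.
Read '1': q0 → q1
Read '1': q1 → q0
Read '0': q0 → q0
Read '1': q0 → q1
Final state q1 is not accepting, so the string is rejected.

Final answer: No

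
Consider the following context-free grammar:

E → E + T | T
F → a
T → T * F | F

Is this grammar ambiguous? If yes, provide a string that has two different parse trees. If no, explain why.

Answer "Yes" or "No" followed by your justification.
This is the standard stratified expression grammar: '+' is introduced only by the left-recursive rule E → E + T and '*' only by the left-recursive rule T → T * F, with F → a. For any string, the last '+' must be the one produced at the root E (everything after it is a T containing no '+'), and likewise within each T the last '*' is produced at its root. This fixes the parse tree uniquely (left-associative, '*' binding tighter than '+'), so every string has exactly one parse tree.

Final answer: No - the grammar is unambiguous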